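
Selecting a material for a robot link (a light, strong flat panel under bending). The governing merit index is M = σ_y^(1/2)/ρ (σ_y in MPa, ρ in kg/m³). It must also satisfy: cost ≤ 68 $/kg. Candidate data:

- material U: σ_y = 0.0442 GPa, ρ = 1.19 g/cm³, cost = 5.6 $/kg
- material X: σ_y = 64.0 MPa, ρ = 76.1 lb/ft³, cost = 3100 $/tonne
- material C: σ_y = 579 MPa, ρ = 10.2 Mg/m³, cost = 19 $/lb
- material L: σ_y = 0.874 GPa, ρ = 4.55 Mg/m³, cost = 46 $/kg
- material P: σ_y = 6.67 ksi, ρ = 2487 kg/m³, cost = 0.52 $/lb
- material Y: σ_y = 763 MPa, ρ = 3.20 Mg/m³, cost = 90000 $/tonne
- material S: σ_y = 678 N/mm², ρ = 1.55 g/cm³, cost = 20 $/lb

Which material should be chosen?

material S

Screen on constraints: cost ≤ 68 $/kg. Survivors: material U, material X, material C, material L, material P, material S.
Putting every candidate on a common basis:
  material U: σ_y = 44.20 MPa, ρ = 1190 kg/m³
  material X: σ_y = 64.00 MPa, ρ = 1219 kg/m³
  material C: σ_y = 579.0 MPa, ρ = 10200 kg/m³
  material L: σ_y = 874.0 MPa, ρ = 4550 kg/m³
  material P: σ_y = 45.99 MPa, ρ = 2487 kg/m³
  material S: σ_y = 678.0 MPa, ρ = 1550 kg/m³
  material S: M = 16.8×10⁻³
  material X: M = 6.56×10⁻³
  material L: M = 6.50×10⁻³
  material U: M = 5.59×10⁻³
  material P: M = 2.73×10⁻³
  material C: M = 2.36×10⁻³
The maximum is for material S.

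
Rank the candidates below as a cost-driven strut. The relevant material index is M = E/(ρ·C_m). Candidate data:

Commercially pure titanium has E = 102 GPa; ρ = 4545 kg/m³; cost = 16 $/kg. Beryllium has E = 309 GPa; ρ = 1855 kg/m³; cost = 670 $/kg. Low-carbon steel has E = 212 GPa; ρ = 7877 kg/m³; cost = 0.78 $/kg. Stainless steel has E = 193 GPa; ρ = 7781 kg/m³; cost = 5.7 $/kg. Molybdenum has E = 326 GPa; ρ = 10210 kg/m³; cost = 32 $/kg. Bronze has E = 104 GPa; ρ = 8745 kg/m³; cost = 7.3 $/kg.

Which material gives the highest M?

Computing M directly (units already consistent):
  low-carbon steel: M = 34.5 MN·m per $
  stainless steel: M = 4.35 MN·m per $
  bronze: M = 1.63 MN·m per $
  commercially pure titanium: M = 1.40 MN·m per $
  molybdenum: M = 0.998 MN·m per $
  beryllium: M = 0.249 MN·m per $
Low-carbon steel ranks first.

low-carbon steel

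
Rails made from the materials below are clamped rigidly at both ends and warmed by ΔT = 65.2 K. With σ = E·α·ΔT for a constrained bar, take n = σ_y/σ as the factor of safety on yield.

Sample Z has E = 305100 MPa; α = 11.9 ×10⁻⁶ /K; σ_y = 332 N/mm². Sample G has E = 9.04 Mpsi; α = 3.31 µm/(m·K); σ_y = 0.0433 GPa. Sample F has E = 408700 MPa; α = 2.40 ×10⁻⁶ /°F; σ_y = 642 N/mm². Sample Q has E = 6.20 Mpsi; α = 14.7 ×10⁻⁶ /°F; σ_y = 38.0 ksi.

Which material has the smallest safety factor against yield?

sample Z

Per material, after unit conversion:
  sample Z: E = 305.1, α = 11.9, σ_y = 332.0 → σ = 237 MPa, n = 1.40
  sample G: E = 62.33, α = 3.31, σ_y = 43.30 → σ = 13.5 MPa, n = 3.22
  sample F: E = 408.7, α = 4.32, σ_y = 642.0 → σ = 115 MPa, n = 5.58
  sample Q: E = 42.75, α = 26.5, σ_y = 262.0 → σ = 73.7 MPa, n = 3.55
Smallest n: sample Z with n = 1.40.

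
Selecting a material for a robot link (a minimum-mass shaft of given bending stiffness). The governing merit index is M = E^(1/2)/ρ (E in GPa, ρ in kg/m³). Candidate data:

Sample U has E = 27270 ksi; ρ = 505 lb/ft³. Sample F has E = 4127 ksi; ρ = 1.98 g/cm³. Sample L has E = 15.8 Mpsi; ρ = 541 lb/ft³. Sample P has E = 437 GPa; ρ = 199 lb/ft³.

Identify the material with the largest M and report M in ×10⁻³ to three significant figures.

Convert each candidate to consistent units, then evaluate M:
  sample U: E = 188.0 GPa, ρ = 8089 kg/m³
  sample F: E = 28.45 GPa, ρ = 1980 kg/m³
  sample L: E = 108.9 GPa, ρ = 8666 kg/m³
  sample P: E = 437.0 GPa, ρ = 3188 kg/m³
  sample P: M = 6.56×10⁻³
  sample F: M = 2.69×10⁻³
  sample U: M = 1.70×10⁻³
  sample L: M = 1.20×10⁻³
Sample P has the largest M.

sample P, M = 6.56×10⁻³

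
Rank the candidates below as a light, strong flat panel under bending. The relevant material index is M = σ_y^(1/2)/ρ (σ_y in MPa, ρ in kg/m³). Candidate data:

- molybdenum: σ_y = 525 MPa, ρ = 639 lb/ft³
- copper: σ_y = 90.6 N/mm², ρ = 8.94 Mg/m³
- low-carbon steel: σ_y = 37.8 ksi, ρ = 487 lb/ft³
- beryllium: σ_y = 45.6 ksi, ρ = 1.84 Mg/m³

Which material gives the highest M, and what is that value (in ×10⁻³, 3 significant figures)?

In SI units:
  molybdenum: σ_y = 525.0 MPa, ρ = 10240 kg/m³
  copper: σ_y = 90.60 MPa, ρ = 8940 kg/m³
  low-carbon steel: σ_y = 260.6 MPa, ρ = 7801 kg/m³
  beryllium: σ_y = 314.4 MPa, ρ = 1840 kg/m³
  beryllium: M = 9.64×10⁻³
  molybdenum: M = 2.24×10⁻³
  low-carbon steel: M = 2.07×10⁻³
  copper: M = 1.06×10⁻³
Beryllium has the largest M.

beryllium, M = 9.64×10⁻³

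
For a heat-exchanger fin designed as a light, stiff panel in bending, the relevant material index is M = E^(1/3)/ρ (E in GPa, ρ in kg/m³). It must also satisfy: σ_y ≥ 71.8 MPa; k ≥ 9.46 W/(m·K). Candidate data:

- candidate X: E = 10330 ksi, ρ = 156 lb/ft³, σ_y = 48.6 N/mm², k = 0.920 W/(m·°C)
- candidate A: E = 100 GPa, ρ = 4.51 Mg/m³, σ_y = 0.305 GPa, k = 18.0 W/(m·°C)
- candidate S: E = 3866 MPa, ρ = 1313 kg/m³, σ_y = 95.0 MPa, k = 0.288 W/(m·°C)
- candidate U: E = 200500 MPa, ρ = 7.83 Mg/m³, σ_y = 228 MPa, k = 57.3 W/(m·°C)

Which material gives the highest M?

Screen on constraints: σ_y ≥ 71.8 MPa; k ≥ 9.46 W/(m·K). Survivors: candidate A, candidate U.
After converting to SI:
  candidate A: E = 100.0 GPa, ρ = 4510 kg/m³
  candidate U: E = 200.5 GPa, ρ = 7830 kg/m³
  candidate A: M = 1.03×10⁻³
  candidate U: M = 0.747×10⁻³
Highest index: candidate A.

candidate A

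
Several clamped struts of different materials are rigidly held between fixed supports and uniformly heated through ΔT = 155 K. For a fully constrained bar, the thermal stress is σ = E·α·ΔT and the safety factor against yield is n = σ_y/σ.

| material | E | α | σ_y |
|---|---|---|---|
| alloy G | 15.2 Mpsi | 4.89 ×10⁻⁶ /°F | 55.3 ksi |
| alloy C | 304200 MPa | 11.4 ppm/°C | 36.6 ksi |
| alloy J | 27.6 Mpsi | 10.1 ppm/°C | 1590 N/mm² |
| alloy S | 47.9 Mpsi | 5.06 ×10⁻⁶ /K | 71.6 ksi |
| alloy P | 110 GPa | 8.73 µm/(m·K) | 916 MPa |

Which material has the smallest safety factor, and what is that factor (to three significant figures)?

With everything in SI (GPa, ×10⁻⁶/K, MPa):
  alloy G: E = 104.8, α = 8.80, σ_y = 381.3 → σ = 143 MPa, n = 2.67
  alloy C: E = 304.2, α = 11.4, σ_y = 252.3 → σ = 538 MPa, n = 0.469
  alloy J: E = 190.3, α = 10.1, σ_y = 1590 → σ = 298 MPa, n = 5.34
  alloy S: E = 330.3, α = 5.06, σ_y = 493.7 → σ = 259 MPa, n = 1.91
  alloy P: E = 110.0, α = 8.73, σ_y = 916.0 → σ = 149 MPa, n = 6.15
The minimum is alloy C at n = 0.469.

alloy C, n = 0.469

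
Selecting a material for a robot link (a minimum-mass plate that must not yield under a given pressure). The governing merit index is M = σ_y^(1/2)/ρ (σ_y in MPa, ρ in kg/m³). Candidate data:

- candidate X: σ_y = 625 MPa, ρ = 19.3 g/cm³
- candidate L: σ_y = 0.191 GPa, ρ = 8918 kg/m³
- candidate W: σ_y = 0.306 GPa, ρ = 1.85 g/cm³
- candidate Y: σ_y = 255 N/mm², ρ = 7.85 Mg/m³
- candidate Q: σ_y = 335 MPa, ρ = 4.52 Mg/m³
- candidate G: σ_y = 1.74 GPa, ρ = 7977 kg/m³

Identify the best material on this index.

candidate W

Convert each candidate to consistent units, then evaluate M:
  candidate X: σ_y = 625.0 MPa, ρ = 19300 kg/m³
  candidate L: σ_y = 191.0 MPa, ρ = 8918 kg/m³
  candidate W: σ_y = 306.0 MPa, ρ = 1850 kg/m³
  candidate Y: σ_y = 255.0 MPa, ρ = 7850 kg/m³
  candidate Q: σ_y = 335.0 MPa, ρ = 4520 kg/m³
  candidate G: σ_y = 1740 MPa, ρ = 7977 kg/m³
  candidate W: M = 9.46×10⁻³
  candidate G: M = 5.23×10⁻³
  candidate Q: M = 4.05×10⁻³
  candidate Y: M = 2.03×10⁻³
  candidate L: M = 1.55×10⁻³
  candidate X: M = 1.30×10⁻³
Candidate W has the largest M.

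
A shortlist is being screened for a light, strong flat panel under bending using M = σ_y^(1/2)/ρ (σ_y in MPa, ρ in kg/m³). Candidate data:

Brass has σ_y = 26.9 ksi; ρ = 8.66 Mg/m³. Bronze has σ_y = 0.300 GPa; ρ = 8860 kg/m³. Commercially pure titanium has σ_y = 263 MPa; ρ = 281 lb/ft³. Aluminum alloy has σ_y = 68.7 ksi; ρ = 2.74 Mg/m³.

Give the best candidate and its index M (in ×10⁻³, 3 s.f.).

Normalizing units and computing the index:
  brass: σ_y = 185.5 MPa, ρ = 8660 kg/m³
  bronze: σ_y = 300.0 MPa, ρ = 8860 kg/m³
  commercially pure titanium: σ_y = 263.0 MPa, ρ = 4501 kg/m³
  aluminum alloy: σ_y = 473.7 MPa, ρ = 2740 kg/m³
  aluminum alloy: M = 7.94×10⁻³
  commercially pure titanium: M = 3.60×10⁻³
  bronze: M = 1.95×10⁻³
  brass: M = 1.57×10⁻³
Aluminum alloy has the largest M.

aluminum alloy, M = 7.94×10⁻³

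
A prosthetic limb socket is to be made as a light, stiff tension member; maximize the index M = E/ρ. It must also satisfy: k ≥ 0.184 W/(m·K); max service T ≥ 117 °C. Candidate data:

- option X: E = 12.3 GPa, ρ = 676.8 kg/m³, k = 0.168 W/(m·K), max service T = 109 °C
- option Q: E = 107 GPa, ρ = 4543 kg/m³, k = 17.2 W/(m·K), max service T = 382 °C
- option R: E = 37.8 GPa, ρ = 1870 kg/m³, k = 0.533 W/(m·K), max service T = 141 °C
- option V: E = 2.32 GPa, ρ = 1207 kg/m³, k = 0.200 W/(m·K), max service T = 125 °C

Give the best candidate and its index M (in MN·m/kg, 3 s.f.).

Screen on constraints: k ≥ 0.184 W/(m·K); max service T ≥ 117 °C. Survivors: option Q, option R, option V.
Per-candidate index values:
  option Q: M = 23.6 MN·m/kg
  option R: M = 20.2 MN·m/kg
  option V: M = 1.92 MN·m/kg
Highest index: option Q.

option Q, M = 23.6 MN·m/kg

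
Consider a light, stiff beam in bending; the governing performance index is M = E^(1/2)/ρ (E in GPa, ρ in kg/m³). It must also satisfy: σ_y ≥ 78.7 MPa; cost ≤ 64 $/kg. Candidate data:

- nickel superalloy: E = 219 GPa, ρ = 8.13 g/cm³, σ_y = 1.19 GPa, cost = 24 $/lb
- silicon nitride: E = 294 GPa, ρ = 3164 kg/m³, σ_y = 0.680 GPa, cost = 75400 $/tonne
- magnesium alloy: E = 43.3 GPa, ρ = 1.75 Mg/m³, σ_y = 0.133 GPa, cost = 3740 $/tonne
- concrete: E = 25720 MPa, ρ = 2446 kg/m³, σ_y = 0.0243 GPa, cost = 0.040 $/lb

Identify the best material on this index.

magnesium alloy

Screen on constraints: σ_y ≥ 78.7 MPa; cost ≤ 64 $/kg. Survivors: nickel superalloy, magnesium alloy.
Convert each candidate to consistent units, then evaluate M:
  nickel superalloy: E = 219.0 GPa, ρ = 8130 kg/m³
  magnesium alloy: E = 43.30 GPa, ρ = 1750 kg/m³
  magnesium alloy: M = 3.76×10⁻³
  nickel superalloy: M = 1.82×10⁻³
Highest index: magnesium alloy.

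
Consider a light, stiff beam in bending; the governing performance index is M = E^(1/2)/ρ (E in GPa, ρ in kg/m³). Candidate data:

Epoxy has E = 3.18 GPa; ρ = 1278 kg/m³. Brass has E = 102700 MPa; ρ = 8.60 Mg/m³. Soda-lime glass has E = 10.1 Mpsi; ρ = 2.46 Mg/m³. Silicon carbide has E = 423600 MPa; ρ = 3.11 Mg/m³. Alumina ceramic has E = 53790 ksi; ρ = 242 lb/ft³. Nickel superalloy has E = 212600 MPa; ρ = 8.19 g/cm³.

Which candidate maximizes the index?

In SI units:
  epoxy: E = 3.180 GPa, ρ = 1278 kg/m³
  brass: E = 102.7 GPa, ρ = 8600 kg/m³
  soda-lime glass: E = 69.64 GPa, ρ = 2460 kg/m³
  silicon carbide: E = 423.6 GPa, ρ = 3110 kg/m³
  alumina ceramic: E = 370.9 GPa, ρ = 3876 kg/m³
  nickel superalloy: E = 212.6 GPa, ρ = 8190 kg/m³
  silicon carbide: M = 6.62×10⁻³
  alumina ceramic: M = 4.97×10⁻³
  soda-lime glass: M = 3.39×10⁻³
  nickel superalloy: M = 1.78×10⁻³
  epoxy: M = 1.40×10⁻³
  brass: M = 1.18×10⁻³
Silicon carbide has the largest M.

silicon carbide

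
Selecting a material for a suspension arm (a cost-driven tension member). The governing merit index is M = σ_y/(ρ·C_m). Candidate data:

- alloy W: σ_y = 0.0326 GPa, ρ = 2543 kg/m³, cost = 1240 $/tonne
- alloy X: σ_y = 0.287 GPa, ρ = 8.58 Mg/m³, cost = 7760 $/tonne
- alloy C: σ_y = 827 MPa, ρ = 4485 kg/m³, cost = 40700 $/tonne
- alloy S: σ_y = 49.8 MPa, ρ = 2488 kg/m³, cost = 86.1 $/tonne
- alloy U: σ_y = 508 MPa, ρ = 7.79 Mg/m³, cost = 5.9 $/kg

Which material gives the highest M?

alloy S

Convert each candidate to consistent units, then evaluate M:
  alloy W: σ_y = 32.60 MPa, ρ = 2543 kg/m³, cost = 1.240 $/kg
  alloy X: σ_y = 287.0 MPa, ρ = 8580 kg/m³, cost = 7.760 $/kg
  alloy C: σ_y = 827.0 MPa, ρ = 4485 kg/m³, cost = 40.70 $/kg
  alloy S: σ_y = 49.80 MPa, ρ = 2488 kg/m³, cost = 0.08610 $/kg
  alloy U: σ_y = 508.0 MPa, ρ = 7790 kg/m³, cost = 5.900 $/kg
  alloy S: M = 232 kN·m per $
  alloy U: M = 11.1 kN·m per $
  alloy W: M = 10.3 kN·m per $
  alloy C: M = 4.53 kN·m per $
  alloy X: M = 4.31 kN·m per $
Alloy S has the largest M.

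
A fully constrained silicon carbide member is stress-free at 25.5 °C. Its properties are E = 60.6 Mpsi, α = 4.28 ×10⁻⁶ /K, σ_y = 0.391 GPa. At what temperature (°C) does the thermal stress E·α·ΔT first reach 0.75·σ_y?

E = 60.6 Mpsi = 417.8 GPa.
σ_y = 0.391 GPa = 391.0 MPa.
E·α·ΔT = 293.2 MPa ⇒ ΔT = 293.2 / (417.8×10³ × 4.28×10⁻⁶) = 164.0 K.
T = 25.5 + 164.0 = 189.5 °C.

189 °C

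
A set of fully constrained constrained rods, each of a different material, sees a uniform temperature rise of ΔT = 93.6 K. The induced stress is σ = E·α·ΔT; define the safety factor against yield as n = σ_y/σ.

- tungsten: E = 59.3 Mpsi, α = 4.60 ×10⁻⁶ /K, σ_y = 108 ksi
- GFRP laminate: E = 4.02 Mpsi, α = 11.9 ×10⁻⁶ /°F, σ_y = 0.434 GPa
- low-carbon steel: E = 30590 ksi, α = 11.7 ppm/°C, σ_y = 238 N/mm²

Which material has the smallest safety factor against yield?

low-carbon steel

In consistent units (E in GPa, α in ×10⁻⁶/K, σ_y in MPa):
  tungsten: E = 408.9, α = 4.60, σ_y = 744.6 → σ = 176 MPa, n = 4.23
  GFRP laminate: E = 27.72, α = 21.4, σ_y = 434.0 → σ = 55.6 MPa, n = 7.81
  low-carbon steel: E = 210.9, α = 11.7, σ_y = 238.0 → σ = 231 MPa, n = 1.03
Smallest n: low-carbon steel with n = 1.03.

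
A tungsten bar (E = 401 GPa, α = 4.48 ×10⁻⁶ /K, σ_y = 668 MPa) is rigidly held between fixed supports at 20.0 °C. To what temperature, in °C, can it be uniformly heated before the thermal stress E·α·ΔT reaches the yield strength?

E·α·ΔT = 668.0 MPa ⇒ ΔT = 668.0 / (401.0×10³ × 4.48×10⁻⁶) = 371.8 K.
T = 20.0 + 371.8 = 391.8 °C.

392 °C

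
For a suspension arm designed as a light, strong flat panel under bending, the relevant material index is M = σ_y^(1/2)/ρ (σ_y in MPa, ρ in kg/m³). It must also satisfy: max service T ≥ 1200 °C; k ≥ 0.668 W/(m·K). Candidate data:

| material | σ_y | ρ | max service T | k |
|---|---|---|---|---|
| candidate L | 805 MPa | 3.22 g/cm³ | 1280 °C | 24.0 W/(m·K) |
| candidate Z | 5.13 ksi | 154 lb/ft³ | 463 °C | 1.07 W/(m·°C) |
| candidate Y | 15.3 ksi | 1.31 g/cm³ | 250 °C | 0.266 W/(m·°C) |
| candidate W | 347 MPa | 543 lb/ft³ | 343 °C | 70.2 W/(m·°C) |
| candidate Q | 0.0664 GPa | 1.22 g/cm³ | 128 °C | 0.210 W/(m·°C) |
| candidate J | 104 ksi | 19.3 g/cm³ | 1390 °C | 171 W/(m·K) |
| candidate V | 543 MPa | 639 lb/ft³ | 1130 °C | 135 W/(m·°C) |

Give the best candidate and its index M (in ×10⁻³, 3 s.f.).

candidate L, M = 8.81×10⁻³

Screen on constraints: max service T ≥ 1200 °C; k ≥ 0.668 W/(m·K). Survivors: candidate L, candidate J.
Putting every candidate on a common basis:
  candidate L: σ_y = 805.0 MPa, ρ = 3220 kg/m³
  candidate J: σ_y = 717.1 MPa, ρ = 19300 kg/m³
  candidate L: M = 8.81×10⁻³
  candidate J: M = 1.39×10⁻³
The maximum is for candidate L.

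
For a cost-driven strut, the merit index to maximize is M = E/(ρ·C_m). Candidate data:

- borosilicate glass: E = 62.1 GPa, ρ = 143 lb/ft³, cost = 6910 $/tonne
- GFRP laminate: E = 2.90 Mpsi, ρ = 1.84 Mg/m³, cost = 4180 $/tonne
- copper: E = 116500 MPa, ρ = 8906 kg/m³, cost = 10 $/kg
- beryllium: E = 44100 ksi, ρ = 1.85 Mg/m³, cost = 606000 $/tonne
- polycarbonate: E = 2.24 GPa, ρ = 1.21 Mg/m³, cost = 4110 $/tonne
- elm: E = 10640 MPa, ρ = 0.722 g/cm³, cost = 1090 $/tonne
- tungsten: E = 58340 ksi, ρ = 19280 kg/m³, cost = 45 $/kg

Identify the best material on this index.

elm

After converting to SI:
  borosilicate glass: E = 62.10 GPa, ρ = 2291 kg/m³, cost = 6.910 $/kg
  GFRP laminate: E = 19.99 GPa, ρ = 1840 kg/m³, cost = 4.180 $/kg
  copper: E = 116.5 GPa, ρ = 8906 kg/m³, cost = 10.00 $/kg
  beryllium: E = 304.1 GPa, ρ = 1850 kg/m³, cost = 606.0 $/kg
  polycarbonate: E = 2.240 GPa, ρ = 1210 kg/m³, cost = 4.110 $/kg
  elm: E = 10.64 GPa, ρ = 722.0 kg/m³, cost = 1.090 $/kg
  tungsten: E = 402.2 GPa, ρ = 19280 kg/m³, cost = 45.00 $/kg
  elm: M = 13.5 MN·m per $
  borosilicate glass: M = 3.92 MN·m per $
  GFRP laminate: M = 2.60 MN·m per $
  copper: M = 1.31 MN·m per $
  tungsten: M = 0.464 MN·m per $
  polycarbonate: M = 0.450 MN·m per $
  beryllium: M = 0.271 MN·m per $
Highest index: elm.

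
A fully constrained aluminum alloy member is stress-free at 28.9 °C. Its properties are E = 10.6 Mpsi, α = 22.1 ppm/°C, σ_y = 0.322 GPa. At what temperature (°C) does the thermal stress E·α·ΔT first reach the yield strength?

E = 10.6 Mpsi = 73.08 GPa.
σ_y = 0.322 GPa = 322.0 MPa.
E·α·ΔT = 322.0 MPa ⇒ ΔT = 322.0 / (73.08×10³ × 22.1×10⁻⁶) = 199.4 K.
T = 28.9 + 199.4 = 228.3 °C.

228 °C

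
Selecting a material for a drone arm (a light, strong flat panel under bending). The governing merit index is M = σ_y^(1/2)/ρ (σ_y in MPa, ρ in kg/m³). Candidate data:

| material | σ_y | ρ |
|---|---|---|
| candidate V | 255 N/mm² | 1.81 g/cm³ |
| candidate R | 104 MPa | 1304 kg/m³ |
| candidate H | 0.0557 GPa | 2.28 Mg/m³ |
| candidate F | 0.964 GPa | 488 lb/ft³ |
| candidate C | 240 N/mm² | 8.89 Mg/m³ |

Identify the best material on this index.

candidate V

Normalizing units and computing the index:
  candidate V: σ_y = 255.0 MPa, ρ = 1810 kg/m³
  candidate R: σ_y = 104.0 MPa, ρ = 1304 kg/m³
  candidate H: σ_y = 55.70 MPa, ρ = 2280 kg/m³
  candidate F: σ_y = 964.0 MPa, ρ = 7817 kg/m³
  candidate C: σ_y = 240.0 MPa, ρ = 8890 kg/m³
  candidate V: M = 8.82×10⁻³
  candidate R: M = 7.82×10⁻³
  candidate F: M = 3.97×10⁻³
  candidate H: M = 3.27×10⁻³
  candidate C: M = 1.74×10⁻³
Highest index: candidate V.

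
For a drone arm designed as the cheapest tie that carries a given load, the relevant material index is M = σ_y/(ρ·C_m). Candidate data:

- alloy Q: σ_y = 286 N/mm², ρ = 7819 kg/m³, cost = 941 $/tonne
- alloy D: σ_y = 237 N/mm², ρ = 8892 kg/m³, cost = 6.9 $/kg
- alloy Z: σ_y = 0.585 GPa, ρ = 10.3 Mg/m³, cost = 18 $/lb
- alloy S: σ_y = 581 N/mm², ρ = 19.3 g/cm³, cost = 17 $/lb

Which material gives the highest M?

After converting to SI:
  alloy Q: σ_y = 286.0 MPa, ρ = 7819 kg/m³, cost = 0.9410 $/kg
  alloy D: σ_y = 237.0 MPa, ρ = 8892 kg/m³, cost = 6.900 $/kg
  alloy Z: σ_y = 585.0 MPa, ρ = 10300 kg/m³, cost = 39.68 $/kg
  alloy S: σ_y = 581.0 MPa, ρ = 19300 kg/m³, cost = 37.48 $/kg
  alloy Q: M = 38.9 kN·m per $
  alloy D: M = 3.86 kN·m per $
  alloy Z: M = 1.43 kN·m per $
  alloy S: M = 0.803 kN·m per $
Alloy Q has the largest M.

alloy Q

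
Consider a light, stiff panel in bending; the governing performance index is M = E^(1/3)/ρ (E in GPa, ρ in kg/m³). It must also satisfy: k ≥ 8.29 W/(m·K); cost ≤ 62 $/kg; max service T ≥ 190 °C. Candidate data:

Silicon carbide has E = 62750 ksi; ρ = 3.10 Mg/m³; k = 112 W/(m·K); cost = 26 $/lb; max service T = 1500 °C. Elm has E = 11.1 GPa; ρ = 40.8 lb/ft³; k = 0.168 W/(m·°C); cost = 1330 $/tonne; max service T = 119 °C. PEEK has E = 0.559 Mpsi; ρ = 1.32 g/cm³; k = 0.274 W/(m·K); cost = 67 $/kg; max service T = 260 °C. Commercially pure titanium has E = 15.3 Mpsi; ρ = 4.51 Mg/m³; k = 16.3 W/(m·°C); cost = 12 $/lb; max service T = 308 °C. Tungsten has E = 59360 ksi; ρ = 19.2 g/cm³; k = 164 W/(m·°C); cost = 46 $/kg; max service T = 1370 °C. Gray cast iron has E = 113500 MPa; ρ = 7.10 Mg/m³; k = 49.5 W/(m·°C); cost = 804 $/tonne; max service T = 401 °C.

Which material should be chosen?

Screen on constraints: k ≥ 8.29 W/(m·K); cost ≤ 62 $/kg; max service T ≥ 190 °C. Survivors: silicon carbide, commercially pure titanium, tungsten, gray cast iron.
Convert each candidate to consistent units, then evaluate M:
  silicon carbide: E = 432.6 GPa, ρ = 3100 kg/m³
  commercially pure titanium: E = 105.5 GPa, ρ = 4510 kg/m³
  tungsten: E = 409.3 GPa, ρ = 19200 kg/m³
  gray cast iron: E = 113.5 GPa, ρ = 7100 kg/m³
  silicon carbide: M = 2.44×10⁻³
  commercially pure titanium: M = 1.05×10⁻³
  gray cast iron: M = 0.682×10⁻³
  tungsten: M = 0.387×10⁻³
Silicon carbide ranks first.

silicon carbide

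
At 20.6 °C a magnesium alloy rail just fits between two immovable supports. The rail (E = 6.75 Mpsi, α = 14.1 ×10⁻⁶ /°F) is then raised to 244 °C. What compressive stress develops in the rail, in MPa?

E = 6.75 Mpsi = 46.54 GPa.
α = 14.1×10⁻⁶/°F × 9/5 = 25.4×10⁻⁶/K.
ΔT = 223.4 K. Constrained thermal stress σ = E·α·ΔT = 46.54×10³ MPa × 25.4×10⁻⁶ × 223.4 = 264 MPa (compressive).

264 MPa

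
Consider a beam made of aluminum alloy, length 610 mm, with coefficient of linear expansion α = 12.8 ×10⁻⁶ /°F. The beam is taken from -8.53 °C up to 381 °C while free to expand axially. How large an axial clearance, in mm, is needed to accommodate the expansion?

5.47 mm

Convert α: 12.8×10⁻⁶/°F × (9/5) = 23.0×10⁻⁶/K.
ΔT = 381 − (-8.53) = 389.5 K.
ΔL = α·L₀·ΔT = 23.0×10⁻⁶ × 610 mm × 389.5 K = 5.47 mm.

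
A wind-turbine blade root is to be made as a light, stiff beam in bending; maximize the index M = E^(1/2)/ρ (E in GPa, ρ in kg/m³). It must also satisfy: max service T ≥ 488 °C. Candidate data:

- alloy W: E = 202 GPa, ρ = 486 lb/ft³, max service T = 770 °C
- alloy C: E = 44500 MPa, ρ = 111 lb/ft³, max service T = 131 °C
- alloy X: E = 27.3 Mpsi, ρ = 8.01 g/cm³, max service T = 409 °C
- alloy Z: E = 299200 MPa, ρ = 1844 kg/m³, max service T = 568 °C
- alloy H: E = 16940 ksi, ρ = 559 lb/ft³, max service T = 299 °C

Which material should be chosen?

alloy Z

Screen on constraints: max service T ≥ 488 °C. Survivors: alloy W, alloy Z.
In SI units:
  alloy W: E = 202.0 GPa, ρ = 7785 kg/m³
  alloy Z: E = 299.2 GPa, ρ = 1844 kg/m³
  alloy Z: M = 9.38×10⁻³
  alloy W: M = 1.83×10⁻³
Alloy Z ranks first.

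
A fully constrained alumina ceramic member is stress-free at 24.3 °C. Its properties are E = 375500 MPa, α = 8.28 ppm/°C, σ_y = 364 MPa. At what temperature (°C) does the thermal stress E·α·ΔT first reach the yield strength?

E = 375500 MPa = 375.5 GPa.
E·α·ΔT = 364.0 MPa ⇒ ΔT = 364.0 / (375.5×10³ × 8.28×10⁻⁶) = 117.1 K.
T = 24.3 + 117.1 = 141.4 °C.

141 °C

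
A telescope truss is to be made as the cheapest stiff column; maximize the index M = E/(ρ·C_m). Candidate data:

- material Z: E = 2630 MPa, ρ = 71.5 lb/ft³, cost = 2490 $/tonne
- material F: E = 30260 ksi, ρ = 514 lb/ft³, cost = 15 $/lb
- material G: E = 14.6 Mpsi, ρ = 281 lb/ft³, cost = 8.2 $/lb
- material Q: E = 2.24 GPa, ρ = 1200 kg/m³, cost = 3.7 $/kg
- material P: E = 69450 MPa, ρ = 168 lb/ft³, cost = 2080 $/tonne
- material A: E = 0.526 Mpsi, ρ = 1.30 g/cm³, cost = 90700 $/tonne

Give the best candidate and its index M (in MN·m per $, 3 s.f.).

Normalizing units and computing the index:
  material Z: E = 2.630 GPa, ρ = 1145 kg/m³, cost = 2.490 $/kg
  material F: E = 208.6 GPa, ρ = 8233 kg/m³, cost = 33.07 $/kg
  material G: E = 100.7 GPa, ρ = 4501 kg/m³, cost = 18.08 $/kg
  material Q: E = 2.240 GPa, ρ = 1200 kg/m³, cost = 3.700 $/kg
  material P: E = 69.45 GPa, ρ = 2691 kg/m³, cost = 2.080 $/kg
  material A: E = 3.627 GPa, ρ = 1300 kg/m³, cost = 90.70 $/kg
  material P: M = 12.4 MN·m per $
  material G: M = 1.24 MN·m per $
  material Z: M = 0.922 MN·m per $
  material F: M = 0.766 MN·m per $
  material Q: M = 0.505 MN·m per $
  material A: M = 0.0308 MN·m per $
The maximum is for material P.

material P, M = 12.4 MN·m per $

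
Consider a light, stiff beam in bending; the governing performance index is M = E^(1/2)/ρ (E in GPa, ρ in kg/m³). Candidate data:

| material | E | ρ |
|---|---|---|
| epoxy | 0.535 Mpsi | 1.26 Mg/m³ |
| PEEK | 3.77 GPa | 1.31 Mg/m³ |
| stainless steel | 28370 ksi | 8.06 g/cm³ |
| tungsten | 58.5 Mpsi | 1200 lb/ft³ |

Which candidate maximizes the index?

stainless steel

Normalizing units and computing the index:
  epoxy: E = 3.689 GPa, ρ = 1260 kg/m³
  PEEK: E = 3.770 GPa, ρ = 1310 kg/m³
  stainless steel: E = 195.6 GPa, ρ = 8060 kg/m³
  tungsten: E = 403.3 GPa, ρ = 19220 kg/m³
  stainless steel: M = 1.74×10⁻³
  epoxy: M = 1.52×10⁻³
  PEEK: M = 1.48×10⁻³
  tungsten: M = 1.04×10⁻³
Stainless steel ranks first.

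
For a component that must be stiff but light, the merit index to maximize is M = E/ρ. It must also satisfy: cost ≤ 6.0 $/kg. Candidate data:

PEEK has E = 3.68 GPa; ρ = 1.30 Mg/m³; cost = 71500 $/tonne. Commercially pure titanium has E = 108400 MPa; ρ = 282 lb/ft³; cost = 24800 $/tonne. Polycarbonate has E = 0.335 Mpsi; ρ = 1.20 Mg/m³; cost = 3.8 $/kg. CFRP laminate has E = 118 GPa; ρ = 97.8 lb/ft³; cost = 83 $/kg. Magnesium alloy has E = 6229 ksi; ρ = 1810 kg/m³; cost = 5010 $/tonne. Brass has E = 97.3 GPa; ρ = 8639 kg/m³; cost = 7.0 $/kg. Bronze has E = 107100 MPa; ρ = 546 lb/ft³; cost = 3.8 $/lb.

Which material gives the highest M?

Screen on constraints: cost ≤ 6.0 $/kg. Survivors: polycarbonate, magnesium alloy.
Convert each candidate to consistent units, then evaluate M:
  polycarbonate: E = 2.310 GPa, ρ = 1200 kg/m³
  magnesium alloy: E = 42.95 GPa, ρ = 1810 kg/m³
  magnesium alloy: M = 23.7 MN·m/kg
  polycarbonate: M = 1.92 MN·m/kg
Magnesium alloy ranks first.

magnesium alloy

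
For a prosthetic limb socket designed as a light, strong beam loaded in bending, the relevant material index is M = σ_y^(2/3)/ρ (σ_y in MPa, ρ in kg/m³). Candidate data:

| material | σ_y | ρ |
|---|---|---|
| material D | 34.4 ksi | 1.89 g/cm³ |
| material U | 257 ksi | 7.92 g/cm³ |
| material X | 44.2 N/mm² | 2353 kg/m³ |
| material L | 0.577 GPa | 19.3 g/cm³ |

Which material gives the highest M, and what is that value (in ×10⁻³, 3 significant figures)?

Convert each candidate to consistent units, then evaluate M:
  material D: σ_y = 237.2 MPa, ρ = 1890 kg/m³
  material U: σ_y = 1772 MPa, ρ = 7920 kg/m³
  material X: σ_y = 44.20 MPa, ρ = 2353 kg/m³
  material L: σ_y = 577.0 MPa, ρ = 19300 kg/m³
  material D: M = 20.3×10⁻³
  material U: M = 18.5×10⁻³
  material X: M = 5.31×10⁻³
  material L: M = 3.59×10⁻³
Material D ranks first.

material D, M = 20.3×10⁻³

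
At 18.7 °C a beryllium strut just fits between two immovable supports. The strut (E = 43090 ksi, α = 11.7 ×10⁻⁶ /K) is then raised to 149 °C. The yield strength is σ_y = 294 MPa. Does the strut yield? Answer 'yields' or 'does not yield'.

yields

E = 43090 ksi = 297.1 GPa.
ΔT = 130.3 K. Constrained thermal stress σ = E·α·ΔT = 297.1×10³ MPa × 11.7×10⁻⁶ × 130.3 = 453 MPa (compressive).
Compare to σ_y = 294 MPa: σ ≥ σ_y, so it yields.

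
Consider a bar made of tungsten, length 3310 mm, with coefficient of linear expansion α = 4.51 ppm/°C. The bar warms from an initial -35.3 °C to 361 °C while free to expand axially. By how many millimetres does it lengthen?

ΔT = 361 − (-35.3) = 396.3 K.
ΔL = α·L₀·ΔT = 4.51×10⁻⁶ × 3310 mm × 396.3 K = 5.92 mm.

5.92 mm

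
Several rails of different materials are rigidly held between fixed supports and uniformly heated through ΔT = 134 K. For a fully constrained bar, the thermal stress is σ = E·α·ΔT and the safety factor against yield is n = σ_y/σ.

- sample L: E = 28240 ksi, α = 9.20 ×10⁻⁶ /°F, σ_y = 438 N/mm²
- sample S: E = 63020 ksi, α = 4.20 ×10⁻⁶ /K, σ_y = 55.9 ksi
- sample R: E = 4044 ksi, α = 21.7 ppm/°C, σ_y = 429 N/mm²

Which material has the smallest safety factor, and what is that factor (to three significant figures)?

sample L, n = 1.01

Converting E to GPa, α to ×10⁻⁶/K, σ_y to MPa, then σ and n for each:
  sample L: E = 194.7, α = 16.6, σ_y = 438.0 → σ = 432 MPa, n = 1.01
  sample S: E = 434.5, α = 4.20, σ_y = 385.4 → σ = 245 MPa, n = 1.58
  sample R: E = 27.88, α = 21.7, σ_y = 429.0 → σ = 81.1 MPa, n = 5.29
The minimum is sample L at n = 1.01.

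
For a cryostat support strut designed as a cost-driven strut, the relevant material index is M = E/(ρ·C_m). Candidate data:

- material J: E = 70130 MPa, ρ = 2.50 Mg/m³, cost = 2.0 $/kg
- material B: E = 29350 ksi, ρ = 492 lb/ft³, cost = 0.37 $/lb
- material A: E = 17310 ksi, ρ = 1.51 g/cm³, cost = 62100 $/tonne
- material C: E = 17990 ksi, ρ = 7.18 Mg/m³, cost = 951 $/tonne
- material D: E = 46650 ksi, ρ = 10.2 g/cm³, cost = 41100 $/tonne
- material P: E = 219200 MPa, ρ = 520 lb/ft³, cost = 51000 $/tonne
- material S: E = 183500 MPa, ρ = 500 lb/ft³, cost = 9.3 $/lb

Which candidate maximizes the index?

material B

Normalizing units and computing the index:
  material J: E = 70.13 GPa, ρ = 2500 kg/m³, cost = 2.000 $/kg
  material B: E = 202.4 GPa, ρ = 7881 kg/m³, cost = 0.8157 $/kg
  material A: E = 119.3 GPa, ρ = 1510 kg/m³, cost = 62.10 $/kg
  material C: E = 124.0 GPa, ρ = 7180 kg/m³, cost = 0.9510 $/kg
  material D: E = 321.6 GPa, ρ = 10200 kg/m³, cost = 41.10 $/kg
  material P: E = 219.2 GPa, ρ = 8330 kg/m³, cost = 51.00 $/kg
  material S: E = 183.5 GPa, ρ = 8009 kg/m³, cost = 20.50 $/kg
  material B: M = 31.5 MN·m per $
  material C: M = 18.2 MN·m per $
  material J: M = 14.0 MN·m per $
  material A: M = 1.27 MN·m per $
  material S: M = 1.12 MN·m per $
  material D: M = 0.767 MN·m per $
  material P: M = 0.516 MN·m per $
The maximum is for material B.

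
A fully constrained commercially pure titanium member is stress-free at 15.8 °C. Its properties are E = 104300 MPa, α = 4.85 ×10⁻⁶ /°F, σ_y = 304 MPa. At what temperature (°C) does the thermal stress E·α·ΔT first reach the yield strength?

350 °C

E = 104300 MPa = 104.3 GPa.
α = 4.85×10⁻⁶/°F × 9/5 = 8.73×10⁻⁶/K.
E·α·ΔT = 304.0 MPa ⇒ ΔT = 304.0 / (104.3×10³ × 8.73×10⁻⁶) = 333.9 K.
T = 15.8 + 333.9 = 349.7 °C.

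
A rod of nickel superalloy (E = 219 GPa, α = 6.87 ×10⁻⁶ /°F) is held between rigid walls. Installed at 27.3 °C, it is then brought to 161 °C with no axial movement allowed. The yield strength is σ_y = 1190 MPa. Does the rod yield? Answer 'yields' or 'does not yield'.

α = 6.87×10⁻⁶/°F × 9/5 = 12.4×10⁻⁶/K.
ΔT = 133.7 K. Constrained thermal stress σ = E·α·ΔT = 219.0×10³ MPa × 12.4×10⁻⁶ × 133.7 = 362 MPa (compressive).
Compare to σ_y = 1190 MPa: σ < σ_y, so it does not yield.

does not yield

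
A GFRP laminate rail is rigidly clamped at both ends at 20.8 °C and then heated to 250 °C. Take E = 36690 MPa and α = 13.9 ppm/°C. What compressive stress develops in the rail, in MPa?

E = 36690 MPa = 36.69 GPa.
ΔT = 229.2 K. Constrained thermal stress σ = E·α·ΔT = 36.69×10³ MPa × 13.9×10⁻⁶ × 229.2 = 117 MPa (compressive).

117 MPa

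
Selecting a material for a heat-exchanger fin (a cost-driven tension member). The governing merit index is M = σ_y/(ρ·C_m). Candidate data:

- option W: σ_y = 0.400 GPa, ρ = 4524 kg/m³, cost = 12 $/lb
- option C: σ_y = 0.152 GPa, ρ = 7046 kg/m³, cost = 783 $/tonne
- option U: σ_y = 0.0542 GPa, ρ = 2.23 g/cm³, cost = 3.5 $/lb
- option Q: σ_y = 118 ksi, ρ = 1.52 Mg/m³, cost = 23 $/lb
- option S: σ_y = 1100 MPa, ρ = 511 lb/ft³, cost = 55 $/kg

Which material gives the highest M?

After converting to SI:
  option W: σ_y = 400.0 MPa, ρ = 4524 kg/m³, cost = 26.46 $/kg
  option C: σ_y = 152.0 MPa, ρ = 7046 kg/m³, cost = 0.7830 $/kg
  option U: σ_y = 54.20 MPa, ρ = 2230 kg/m³, cost = 7.716 $/kg
  option Q: σ_y = 813.6 MPa, ρ = 1520 kg/m³, cost = 50.71 $/kg
  option S: σ_y = 1100 MPa, ρ = 8185 kg/m³, cost = 55.00 $/kg
  option C: M = 27.6 kN·m per $
  option Q: M = 10.6 kN·m per $
  option W: M = 3.34 kN·m per $
  option U: M = 3.15 kN·m per $
  option S: M = 2.44 kN·m per $
Highest index: option C.

option C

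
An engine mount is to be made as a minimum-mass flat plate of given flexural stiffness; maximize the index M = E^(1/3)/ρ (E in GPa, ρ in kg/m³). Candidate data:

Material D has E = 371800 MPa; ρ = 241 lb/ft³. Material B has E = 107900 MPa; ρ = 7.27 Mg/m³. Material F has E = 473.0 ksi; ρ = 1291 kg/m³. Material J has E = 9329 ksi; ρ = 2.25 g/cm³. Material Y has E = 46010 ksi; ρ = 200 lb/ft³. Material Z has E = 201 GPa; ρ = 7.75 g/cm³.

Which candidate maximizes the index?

material Y

After converting to SI:
  material D: E = 371.8 GPa, ρ = 3860 kg/m³
  material B: E = 107.9 GPa, ρ = 7270 kg/m³
  material F: E = 3.261 GPa, ρ = 1291 kg/m³
  material J: E = 64.32 GPa, ρ = 2250 kg/m³
  material Y: E = 317.2 GPa, ρ = 3204 kg/m³
  material Z: E = 201.0 GPa, ρ = 7750 kg/m³
  material Y: M = 2.13×10⁻³
  material D: M = 1.86×10⁻³
  material J: M = 1.78×10⁻³
  material F: M = 1.15×10⁻³
  material Z: M = 0.756×10⁻³
  material B: M = 0.655×10⁻³
Highest index: material Y.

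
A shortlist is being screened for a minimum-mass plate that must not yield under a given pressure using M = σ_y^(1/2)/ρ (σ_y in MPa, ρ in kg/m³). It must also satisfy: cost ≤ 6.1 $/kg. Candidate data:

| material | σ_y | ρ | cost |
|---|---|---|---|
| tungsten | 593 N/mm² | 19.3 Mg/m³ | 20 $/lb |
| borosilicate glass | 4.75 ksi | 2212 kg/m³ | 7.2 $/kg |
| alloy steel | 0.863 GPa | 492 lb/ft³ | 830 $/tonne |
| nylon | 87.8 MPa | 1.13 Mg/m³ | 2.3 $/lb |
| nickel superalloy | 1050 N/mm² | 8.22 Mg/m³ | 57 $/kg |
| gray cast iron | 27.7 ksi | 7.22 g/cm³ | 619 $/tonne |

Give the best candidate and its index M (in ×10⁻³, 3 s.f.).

nylon, M = 8.29×10⁻³

Screen on constraints: cost ≤ 6.1 $/kg. Survivors: alloy steel, nylon, gray cast iron.
After converting to SI:
  alloy steel: σ_y = 863.0 MPa, ρ = 7881 kg/m³
  nylon: σ_y = 87.80 MPa, ρ = 1130 kg/m³
  gray cast iron: σ_y = 191.0 MPa, ρ = 7220 kg/m³
  nylon: M = 8.29×10⁻³
  alloy steel: M = 3.73×10⁻³
  gray cast iron: M = 1.91×10⁻³
The maximum is for nylon.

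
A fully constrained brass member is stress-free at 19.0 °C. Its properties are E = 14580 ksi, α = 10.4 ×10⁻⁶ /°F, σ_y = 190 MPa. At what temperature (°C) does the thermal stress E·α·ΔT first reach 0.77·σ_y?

96.7 °C

E = 14580 ksi = 100.5 GPa.
α = 10.4×10⁻⁶/°F × 9/5 = 18.7×10⁻⁶/K.
E·α·ΔT = 146.3 MPa ⇒ ΔT = 146.3 / (100.5×10³ × 18.7×10⁻⁶) = 77.74 K.
T = 19.0 + 77.74 = 96.74 °C.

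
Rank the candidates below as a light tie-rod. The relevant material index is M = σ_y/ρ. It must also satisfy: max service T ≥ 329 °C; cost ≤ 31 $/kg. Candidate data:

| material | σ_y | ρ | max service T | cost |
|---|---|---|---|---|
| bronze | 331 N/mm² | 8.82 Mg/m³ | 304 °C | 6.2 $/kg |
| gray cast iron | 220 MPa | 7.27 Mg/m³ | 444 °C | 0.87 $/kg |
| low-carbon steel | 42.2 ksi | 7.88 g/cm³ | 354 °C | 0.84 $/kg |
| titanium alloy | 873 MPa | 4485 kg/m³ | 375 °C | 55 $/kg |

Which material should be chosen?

Screen on constraints: max service T ≥ 329 °C; cost ≤ 31 $/kg. Survivors: gray cast iron, low-carbon steel.
In SI units:
  gray cast iron: σ_y = 220.0 MPa, ρ = 7270 kg/m³
  low-carbon steel: σ_y = 291.0 MPa, ρ = 7880 kg/m³
  low-carbon steel: M = 36.9 kN·m/kg
  gray cast iron: M = 30.3 kN·m/kg
Highest index: low-carbon steel.

low-carbon steel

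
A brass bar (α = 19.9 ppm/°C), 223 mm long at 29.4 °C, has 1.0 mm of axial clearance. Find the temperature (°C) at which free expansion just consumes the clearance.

α·L₀·ΔT = 1.0 mm ⇒ ΔT = 1.0 / (19.9×10⁻⁶ × 223.0) = 225.3 K.
T = 29.4 + 225.3 = 254.7 °C.

255 °C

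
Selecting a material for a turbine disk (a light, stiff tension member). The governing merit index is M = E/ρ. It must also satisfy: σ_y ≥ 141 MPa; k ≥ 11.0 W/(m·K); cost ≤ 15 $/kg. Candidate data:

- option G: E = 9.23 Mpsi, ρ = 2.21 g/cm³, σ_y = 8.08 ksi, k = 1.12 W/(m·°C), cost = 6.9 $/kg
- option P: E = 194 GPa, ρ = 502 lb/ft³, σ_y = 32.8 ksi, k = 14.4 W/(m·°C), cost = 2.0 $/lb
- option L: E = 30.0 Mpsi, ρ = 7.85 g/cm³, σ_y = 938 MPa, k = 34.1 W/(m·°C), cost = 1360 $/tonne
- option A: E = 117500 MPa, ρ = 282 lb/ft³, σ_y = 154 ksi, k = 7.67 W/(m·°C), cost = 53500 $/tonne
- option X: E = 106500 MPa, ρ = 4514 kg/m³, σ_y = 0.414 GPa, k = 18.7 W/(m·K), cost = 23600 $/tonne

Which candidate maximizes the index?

option L

Screen on constraints: σ_y ≥ 141 MPa; k ≥ 11.0 W/(m·K); cost ≤ 15 $/kg. Survivors: option P, option L.
In SI units:
  option P: E = 194.0 GPa, ρ = 8041 kg/m³
  option L: E = 206.8 GPa, ρ = 7850 kg/m³
  option L: M = 26.3 MN·m/kg
  option P: M = 24.1 MN·m/kg
Option L has the largest M.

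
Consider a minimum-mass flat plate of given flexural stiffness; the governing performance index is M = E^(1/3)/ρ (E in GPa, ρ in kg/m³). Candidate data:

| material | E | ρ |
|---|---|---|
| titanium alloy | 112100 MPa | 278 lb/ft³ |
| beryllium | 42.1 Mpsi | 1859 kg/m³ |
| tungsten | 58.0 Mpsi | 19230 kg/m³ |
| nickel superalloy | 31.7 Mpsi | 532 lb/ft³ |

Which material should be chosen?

In SI units:
  titanium alloy: E = 112.1 GPa, ρ = 4453 kg/m³
  beryllium: E = 290.3 GPa, ρ = 1859 kg/m³
  tungsten: E = 399.9 GPa, ρ = 19230 kg/m³
  nickel superalloy: E = 218.6 GPa, ρ = 8522 kg/m³
  beryllium: M = 3.56×10⁻³
  titanium alloy: M = 1.08×10⁻³
  nickel superalloy: M = 0.707×10⁻³
  tungsten: M = 0.383×10⁻³
Highest index: beryllium.

beryllium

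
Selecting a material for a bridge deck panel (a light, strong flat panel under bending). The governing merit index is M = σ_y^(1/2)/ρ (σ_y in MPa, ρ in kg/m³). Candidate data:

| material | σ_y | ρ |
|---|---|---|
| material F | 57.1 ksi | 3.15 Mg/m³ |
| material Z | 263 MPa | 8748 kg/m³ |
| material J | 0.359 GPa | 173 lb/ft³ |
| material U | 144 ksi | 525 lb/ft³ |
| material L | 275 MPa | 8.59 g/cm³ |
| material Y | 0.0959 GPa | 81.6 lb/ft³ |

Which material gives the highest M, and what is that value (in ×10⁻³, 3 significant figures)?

Putting every candidate on a common basis:
  material F: σ_y = 393.7 MPa, ρ = 3150 kg/m³
  material Z: σ_y = 263.0 MPa, ρ = 8748 kg/m³
  material J: σ_y = 359.0 MPa, ρ = 2771 kg/m³
  material U: σ_y = 992.8 MPa, ρ = 8410 kg/m³
  material L: σ_y = 275.0 MPa, ρ = 8590 kg/m³
  material Y: σ_y = 95.90 MPa, ρ = 1307 kg/m³
  material Y: M = 7.49×10⁻³
  material J: M = 6.84×10⁻³
  material F: M = 6.30×10⁻³
  material U: M = 3.75×10⁻³
  material L: M = 1.93×10⁻³
  material Z: M = 1.85×10⁻³
Material Y ranks first.

material Y, M = 7.49×10⁻³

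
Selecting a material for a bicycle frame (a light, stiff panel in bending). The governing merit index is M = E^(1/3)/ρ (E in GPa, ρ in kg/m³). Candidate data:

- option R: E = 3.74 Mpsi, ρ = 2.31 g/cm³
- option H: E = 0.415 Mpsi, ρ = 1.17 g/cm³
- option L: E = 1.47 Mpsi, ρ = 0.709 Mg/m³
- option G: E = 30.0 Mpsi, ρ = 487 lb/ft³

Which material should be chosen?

In SI units:
  option R: E = 25.79 GPa, ρ = 2310 kg/m³
  option H: E = 2.861 GPa, ρ = 1170 kg/m³
  option L: E = 10.14 GPa, ρ = 709.0 kg/m³
  option G: E = 206.8 GPa, ρ = 7801 kg/m³
  option L: M = 3.05×10⁻³
  option R: M = 1.28×10⁻³
  option H: M = 1.21×10⁻³
  option G: M = 0.758×10⁻³
Highest index: option L.

option L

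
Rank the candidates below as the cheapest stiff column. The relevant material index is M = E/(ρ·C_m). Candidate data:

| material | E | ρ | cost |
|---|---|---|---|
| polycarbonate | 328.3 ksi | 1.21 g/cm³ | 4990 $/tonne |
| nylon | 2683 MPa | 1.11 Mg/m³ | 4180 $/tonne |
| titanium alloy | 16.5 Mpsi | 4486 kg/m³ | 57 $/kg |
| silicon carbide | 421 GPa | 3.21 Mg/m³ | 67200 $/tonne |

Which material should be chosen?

In SI units:
  polycarbonate: E = 2.264 GPa, ρ = 1210 kg/m³, cost = 4.990 $/kg
  nylon: E = 2.683 GPa, ρ = 1110 kg/m³, cost = 4.180 $/kg
  titanium alloy: E = 113.8 GPa, ρ = 4486 kg/m³, cost = 57.00 $/kg
  silicon carbide: E = 421.0 GPa, ρ = 3210 kg/m³, cost = 67.20 $/kg
  silicon carbide: M = 1.95 MN·m per $
  nylon: M = 0.578 MN·m per $
  titanium alloy: M = 0.445 MN·m per $
  polycarbonate: M = 0.375 MN·m per $
Silicon carbide has the largest M.

silicon carbide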